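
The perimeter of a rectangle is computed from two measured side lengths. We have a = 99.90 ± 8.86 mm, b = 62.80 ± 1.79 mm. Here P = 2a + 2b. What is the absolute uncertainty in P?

18.1 mm

Absolute uncertainties add in quadrature for a linear combination:
  (2·δa)² = 314;  (2·δb)² = 12.8
δP = √(327) = 18.1 mm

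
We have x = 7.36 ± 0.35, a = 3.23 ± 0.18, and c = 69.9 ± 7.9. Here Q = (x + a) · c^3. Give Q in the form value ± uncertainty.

Let u = x + a = 10.6. δu = √(δx² + δa²) = √(0.122 + 0.0324) = 0.394, so δu/u = 0.0372.
Q is then a monomial in u, c:
δQ/Q = √((δu/u)² + (3·δc/c)²) = √(0.00138 + 0.115) = 0.341
Q = 3.62e+06, so δQ = 0.341 × 3.62e+06 = 1.23e+06.

(3.62 ± 1.23) × 10^6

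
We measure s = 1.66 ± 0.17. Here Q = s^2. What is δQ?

Q ∝ s^2, so δQ/Q = |2| · δs/s = 2 × 0.102 = 0.205.
Q = 2.76, so δQ = 0.205 × 2.76 = 0.564.

0.564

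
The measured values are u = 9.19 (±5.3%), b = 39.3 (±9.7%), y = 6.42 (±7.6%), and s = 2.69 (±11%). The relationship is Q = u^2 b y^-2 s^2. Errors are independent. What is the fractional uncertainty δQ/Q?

0.304

Each factor contributes (exponent × relative error)² to (δQ/Q)²:
  (2·δu/u)² = (2×0.0530)² = 0.0112;  (1·δb/b)² = (1×0.0970)² = 0.00941;  (-2·δy/y)² = (-2×0.0760)² = 0.0231;  (2·δs/s)² = (2×0.110)² = 0.0484
δQ/Q = √(0.0921) = 0.304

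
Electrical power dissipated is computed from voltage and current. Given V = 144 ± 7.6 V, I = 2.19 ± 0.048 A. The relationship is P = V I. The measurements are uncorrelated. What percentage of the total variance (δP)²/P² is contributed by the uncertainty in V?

(δP/P)² = (1·δV/V)² + (1·δI/I)²
  V term: (1×0.0528)² = 0.00279
  I term: (1×0.0219)² = 0.000480
Total = 0.00327. Share from V = 0.00279/0.00327 = 0.853.

85.3%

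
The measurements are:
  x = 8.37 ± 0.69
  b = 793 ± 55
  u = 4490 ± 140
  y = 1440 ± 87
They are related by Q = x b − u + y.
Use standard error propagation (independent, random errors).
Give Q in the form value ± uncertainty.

Let p = x·b = 6640. δp/p = √((1·δx/x)² + (1·δb/b)²) = √(0.00680 + 0.00481) = 0.108, so δp = 715.
Q = p − u + y: δQ = √(δp² + δu² + δy²) = √(5.11e+05 + 19600 + 7570) = 734
Q = 3590.

3590 ± 734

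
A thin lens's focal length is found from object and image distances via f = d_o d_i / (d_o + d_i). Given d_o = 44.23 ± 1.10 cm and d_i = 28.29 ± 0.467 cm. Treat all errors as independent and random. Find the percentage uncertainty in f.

1.40%

∂f/∂d_o = (d_i/(d_o+d_i))² = 0.152;  ∂f/∂d_i = (d_o/(d_o+d_i))² = 0.372
δf = √((∂f/∂d_o · δd_o)² + (∂f/∂d_i · δd_i)²) = √(0.0280 + 0.0302) = 0.241 cm
f = 17.25 cm, so δf/f = 0.241/17.25 = 0.0140.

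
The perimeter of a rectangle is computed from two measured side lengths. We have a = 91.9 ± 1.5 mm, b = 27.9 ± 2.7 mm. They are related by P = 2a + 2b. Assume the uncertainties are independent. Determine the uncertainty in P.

Each term contributes (cᵢ δxᵢ)² to (δP)²:
  (2·δa)² = 9.00;  (2·δb)² = 29.2
δP = √(38.2) = 6.18 mm

6.18 mm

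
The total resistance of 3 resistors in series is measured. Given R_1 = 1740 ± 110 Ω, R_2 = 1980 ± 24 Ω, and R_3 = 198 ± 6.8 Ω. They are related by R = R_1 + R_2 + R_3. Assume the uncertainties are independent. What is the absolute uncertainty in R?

113 Ω

Absolute uncertainties add in quadrature for a linear combination:
  (δR_1)² = 12100;  (δR_2)² = 576;  (δR_3)² = 46.2
δR = √(12700) = 113 Ω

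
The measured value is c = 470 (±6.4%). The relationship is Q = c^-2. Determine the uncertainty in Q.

Q ∝ c^-2, so δQ/Q = |-2| · δc/c = 2 × 0.0640 = 0.128.
Q = 4.53e-06, so δQ = 0.128 × 4.53e-06 = 5.79e-07.

5.79e-07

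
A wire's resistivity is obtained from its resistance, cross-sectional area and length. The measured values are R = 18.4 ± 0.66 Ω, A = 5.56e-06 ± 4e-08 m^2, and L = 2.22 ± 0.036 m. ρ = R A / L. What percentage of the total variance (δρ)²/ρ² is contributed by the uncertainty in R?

80.3%

(δρ/ρ)² = (1·δR/R)² + (1·δA/A)² + (-1·δL/L)²
  R term: (1×0.0359)² = 0.00129
  A term: (1×0.00719)² = 5.18e-05
  L term: (-1×0.0162)² = 0.000263
Total = 0.00160. Share from R = 0.00129/0.00160 = 0.803.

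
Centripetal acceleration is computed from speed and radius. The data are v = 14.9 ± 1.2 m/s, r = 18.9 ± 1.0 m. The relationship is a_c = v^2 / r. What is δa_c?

1.99 m/s^2

Products/powers → add relative errors in quadrature, weighted by exponent:
  (2·δv/v)² = (2×0.0805)² = 0.0259;  (-1·δr/r)² = (-1×0.0529)² = 0.00280
δa_c/a_c = √(0.0287) = 0.170
a_c = 11.7 m/s^2, so δa_c = 0.170 × 11.7 = 1.99 m/s^2.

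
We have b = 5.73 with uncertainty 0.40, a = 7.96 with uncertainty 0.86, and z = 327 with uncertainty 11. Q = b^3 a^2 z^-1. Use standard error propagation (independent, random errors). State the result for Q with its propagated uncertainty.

Products/powers → add relative errors in quadrature, weighted by exponent:
  (3·δb/b)² = (3×0.0698)² = 0.0439;  (2·δa/a)² = (2×0.108)² = 0.0467;  (-1·δz/z)² = (-1×0.0336)² = 0.00113
δQ/Q = √(0.0917) = 0.303
Q = 36.5, so δQ = 0.303 × 36.5 = 11.0.

36.5 ± 11.0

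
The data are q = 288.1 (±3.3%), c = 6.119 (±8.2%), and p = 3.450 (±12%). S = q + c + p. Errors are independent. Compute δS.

9.53

Each term contributes (cᵢ δxᵢ)² to (δS)²:
  (δq)² = 90.4;  (δc)² = 0.252;  (δp)² = 0.171
δS = √(90.8) = 9.53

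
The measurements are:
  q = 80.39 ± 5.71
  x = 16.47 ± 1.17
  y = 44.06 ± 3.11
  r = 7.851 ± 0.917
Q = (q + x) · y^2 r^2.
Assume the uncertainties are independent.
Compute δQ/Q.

0.279

Let u = q + x = 96.86. δu = √(δq² + δx²) = √(32.6 + 1.37) = 5.83, so δu/u = 0.0602.
Q is then a monomial in u, y, r:
δQ/Q = √((δu/u)² + (2·δy/y)² + (2·δr/r)²) = √(0.00362 + 0.0199 + 0.0546) = 0.279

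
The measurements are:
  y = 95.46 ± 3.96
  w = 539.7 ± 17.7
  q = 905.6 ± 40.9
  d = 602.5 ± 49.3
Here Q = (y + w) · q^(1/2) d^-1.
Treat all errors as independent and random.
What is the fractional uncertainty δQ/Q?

Let u = y + w = 635.2. δu = √(δy² + δw²) = √(15.7 + 313) = 18.1, so δu/u = 0.0286.
Q is then a monomial in u, q, d:
δQ/Q = √((δu/u)² + (½·δq/q)² + (-1·δd/d)²) = √(0.000815 + 0.000510 + 0.00670) = 0.0896

0.0896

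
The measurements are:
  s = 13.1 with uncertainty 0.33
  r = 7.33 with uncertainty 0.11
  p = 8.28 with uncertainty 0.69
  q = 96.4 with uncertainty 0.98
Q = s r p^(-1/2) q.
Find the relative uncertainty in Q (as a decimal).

0.0520

Each factor contributes (exponent × relative error)² to (δQ/Q)²:
  (1·δs/s)² = (1×0.0252)² = 0.000635;  (1·δr/r)² = (1×0.0150)² = 0.000225;  (−½·δp/p)² = (-0.5×0.0833)² = 0.00174;  (1·δq/q)² = (1×0.0102)² = 0.000103
δQ/Q = √(0.00270) = 0.0520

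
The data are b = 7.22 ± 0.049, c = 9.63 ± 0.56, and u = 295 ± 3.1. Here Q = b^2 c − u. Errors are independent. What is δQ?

Let p = b^2·c = 502. δp/p = √((2·δb/b)² + (1·δc/c)²) = √(0.000184 + 0.00338) = 0.0597, so δp = 30.0.
Q = p − u: δQ = √(δp² + δu²) = √(899 + 9.61) = 30.1

30.1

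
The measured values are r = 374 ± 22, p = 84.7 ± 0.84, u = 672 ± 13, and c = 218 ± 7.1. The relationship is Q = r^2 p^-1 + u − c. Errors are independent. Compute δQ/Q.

Let w = r^2·p^-1 = 1650. δw/w = √((2·δr/r)² + (-1·δp/p)²) = √(0.0138 + 9.84e-05) = 0.118, so δw = 195.
Q = w + u − c: δQ = √(δw² + δu² + δc²) = √(38000 + 169 + 50.4) = 196
Q = 2110, so δQ/Q = 196/2110 = 0.0929.

0.0929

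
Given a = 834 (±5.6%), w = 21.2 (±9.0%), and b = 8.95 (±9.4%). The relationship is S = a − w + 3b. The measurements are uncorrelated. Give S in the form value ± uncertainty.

840 ± 46.8

S is a linear combination, so absolute uncertainties add in quadrature:
  (δa)² = 2180;  (δw)² = 3.64;  (3·δb)² = 6.37
δS = √(2190) = 46.8
S = 840.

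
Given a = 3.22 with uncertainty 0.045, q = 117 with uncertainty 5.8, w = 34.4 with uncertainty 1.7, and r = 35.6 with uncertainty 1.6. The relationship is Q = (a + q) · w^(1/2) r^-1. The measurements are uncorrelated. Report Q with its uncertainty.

19.8 ± 1.39

Let u = a + q = 120. δu = √(δa² + δq²) = √(0.00202 + 33.6) = 5.80, so δu/u = 0.0482.
Q is then a monomial in u, w, r:
δQ/Q = √((δu/u)² + (½·δw/w)² + (-1·δr/r)²) = √(0.00233 + 0.000611 + 0.00202) = 0.0704
Q = 19.8, so δQ = 0.0704 × 19.8 = 1.39.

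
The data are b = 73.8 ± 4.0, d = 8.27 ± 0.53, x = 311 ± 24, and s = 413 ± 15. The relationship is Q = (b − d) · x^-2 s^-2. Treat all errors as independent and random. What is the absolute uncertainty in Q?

7.2e-10

Let u = b − d = 65.5. δu = √(δb² + δd²) = √(16.0 + 0.281) = 4.03, so δu/u = 0.0616.
Q is then a monomial in u, x, s:
δQ/Q = √((δu/u)² + (-2·δx/x)² + (-2·δs/s)²) = √(0.00379 + 0.0238 + 0.00528) = 0.181
Q = 3.97e-09, so δQ = 0.181 × 3.97e-09 = 7.2e-10.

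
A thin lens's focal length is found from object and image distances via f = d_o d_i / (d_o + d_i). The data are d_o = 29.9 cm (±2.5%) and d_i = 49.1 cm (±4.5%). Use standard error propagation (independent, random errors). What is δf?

0.428 cm

∂f/∂d_o = (d_i/(d_o+d_i))² = 0.386;  ∂f/∂d_i = (d_o/(d_o+d_i))² = 0.143
δf = √((∂f/∂d_o · δd_o)² + (∂f/∂d_i · δd_i)²) = √(0.0834 + 0.100) = 0.428 cm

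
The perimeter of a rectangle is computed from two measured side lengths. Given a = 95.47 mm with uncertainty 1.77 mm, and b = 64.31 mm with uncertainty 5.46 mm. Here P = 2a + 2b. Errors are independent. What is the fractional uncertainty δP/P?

0.0359

Each term contributes (cᵢ δxᵢ)² to (δP)²:
  (2·δa)² = 12.5;  (2·δb)² = 119
δP = √(132) = 11.5 mm
P = 319.6 mm, so δP/P = 11.5/319.6 = 0.0359.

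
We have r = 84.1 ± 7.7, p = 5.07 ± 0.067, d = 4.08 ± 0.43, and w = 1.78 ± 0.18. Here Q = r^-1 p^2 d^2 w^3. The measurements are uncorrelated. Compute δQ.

For a monomial Q ∝ r^-1, p^2, d^2, w^3, fractional errors add in quadrature:
  (-1·δr/r)² = (-1×0.0916)² = 0.00838;  (2·δp/p)² = (2×0.0132)² = 0.000699;  (2·δd/d)² = (2×0.105)² = 0.0444;  (3·δw/w)² = (3×0.101)² = 0.0920
δQ/Q = √(0.146) = 0.382
Q = 28.7, so δQ = 0.382 × 28.7 = 10.9.

10.9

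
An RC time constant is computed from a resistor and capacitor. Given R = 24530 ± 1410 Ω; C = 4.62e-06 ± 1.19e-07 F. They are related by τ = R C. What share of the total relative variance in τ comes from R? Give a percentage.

83.3%

(δτ/τ)² = (1·δR/R)² + (1·δC/C)²
  R term: (1×0.0575)² = 0.00330
  C term: (1×0.0258)² = 0.000663
Total = 0.00397. Share from R = 0.00330/0.00397 = 0.833.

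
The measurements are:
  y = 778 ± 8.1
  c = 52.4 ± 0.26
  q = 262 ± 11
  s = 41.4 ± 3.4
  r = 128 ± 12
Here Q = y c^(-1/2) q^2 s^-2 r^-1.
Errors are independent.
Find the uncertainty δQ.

Q is a product of powers, so relative uncertainties combine in quadrature:
  (1·δy/y)² = (1×0.0104)² = 0.000108;  (−½·δc/c)² = (-0.5×0.00496)² = 6.15e-06;  (2·δq/q)² = (2×0.0420)² = 0.00705;  (-2·δs/s)² = (-2×0.0821)² = 0.0270;  (-1·δr/r)² = (-1×0.0938)² = 0.00879
δQ/Q = √(0.0429) = 0.207
Q = 33.6, so δQ = 0.207 × 33.6 = 6.97.

6.97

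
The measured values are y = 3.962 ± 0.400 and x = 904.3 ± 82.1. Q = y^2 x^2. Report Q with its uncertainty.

(1.284 ± 0.349) × 10^7

Relative error in a monomial: (δQ/Q)² = Σ (nᵢ · δxᵢ/xᵢ)².
  (2·δy/y)² = (2×0.101)² = 0.0408;  (2·δx/x)² = (2×0.0908)² = 0.0330
δQ/Q = √(0.0737) = 0.272
Q = 1.284e+07, so δQ = 0.272 × 1.284e+07 = 3.49e+06.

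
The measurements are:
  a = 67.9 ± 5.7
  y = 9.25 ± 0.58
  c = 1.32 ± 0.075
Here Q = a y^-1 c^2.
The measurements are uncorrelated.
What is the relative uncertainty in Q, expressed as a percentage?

Products/powers → add relative errors in quadrature, weighted by exponent:
  (1·δa/a)² = (1×0.0839)² = 0.00705;  (-1·δy/y)² = (-1×0.0627)² = 0.00393;  (2·δc/c)² = (2×0.0568)² = 0.0129
δQ/Q = √(0.0239) = 0.155

15.5%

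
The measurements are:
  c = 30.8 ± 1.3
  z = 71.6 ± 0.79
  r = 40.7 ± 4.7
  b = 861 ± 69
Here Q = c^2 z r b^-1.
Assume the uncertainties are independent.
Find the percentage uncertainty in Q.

16.4%

Products/powers → add relative errors in quadrature, weighted by exponent:
  (2·δc/c)² = (2×0.0422)² = 0.00713;  (1·δz/z)² = (1×0.0110)² = 0.000122;  (1·δr/r)² = (1×0.115)² = 0.0133;  (-1·δb/b)² = (-1×0.0801)² = 0.00642
δQ/Q = √(0.0270) = 0.164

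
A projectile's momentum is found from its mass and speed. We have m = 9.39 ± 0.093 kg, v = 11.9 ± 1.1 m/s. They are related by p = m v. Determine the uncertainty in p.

For a monomial p ∝ m, v, fractional errors add in quadrature:
  (1·δm/m)² = (1×0.00990)² = 9.81e-05;  (1·δv/v)² = (1×0.0924)² = 0.00854
δp/p = √(0.00864) = 0.0930
p = 112 kg·m/s, so δp = 0.0930 × 112 = 10.4 kg·m/s.

10.4 kg·m/s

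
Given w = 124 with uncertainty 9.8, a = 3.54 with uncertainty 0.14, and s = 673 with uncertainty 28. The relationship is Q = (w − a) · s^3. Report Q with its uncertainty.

Let u = w − a = 120. δu = √(δw² + δa²) = √(96.0 + 0.0196) = 9.80, so δu/u = 0.0814.
Q is then a monomial in u, s:
δQ/Q = √((δu/u)² + (3·δs/s)²) = √(0.00662 + 0.0156) = 0.149
Q = 3.67e+10, so δQ = 0.149 × 3.67e+10 = 5.47e+09.

(3.67 ± 0.547) × 10^10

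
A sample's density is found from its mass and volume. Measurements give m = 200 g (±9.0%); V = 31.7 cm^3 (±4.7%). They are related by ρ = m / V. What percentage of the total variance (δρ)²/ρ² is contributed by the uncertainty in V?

21.4%

(δρ/ρ)² = (1·δm/m)² + (-1·δV/V)²
  m term: (1×0.0900)² = 0.00810
  V term: (-1×0.0470)² = 0.00221
Total = 0.0103. Share from V = 0.00221/0.0103 = 0.214.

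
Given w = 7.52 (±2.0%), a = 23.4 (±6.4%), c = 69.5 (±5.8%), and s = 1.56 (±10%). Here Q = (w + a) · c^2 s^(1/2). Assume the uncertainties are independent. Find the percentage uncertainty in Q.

13.5%

Let u = w + a = 30.9. δu = √(δw² + δa²) = √(0.0226 + 2.24) = 1.51, so δu/u = 0.0487.
Q is then a monomial in u, c, s:
δQ/Q = √((δu/u)² + (2·δc/c)² + (½·δs/s)²) = √(0.00237 + 0.0135 + 0.00250) = 0.135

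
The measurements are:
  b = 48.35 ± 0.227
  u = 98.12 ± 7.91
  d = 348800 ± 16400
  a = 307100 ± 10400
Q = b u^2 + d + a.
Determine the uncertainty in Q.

Let p = b·u^2 = 465500. δp/p = √((1·δb/b)² + (2·δu/u)²) = √(2.2e-05 + 0.0260) = 0.161, so δp = 75100.
Q = p + d + a: δQ = √(δp² + δd² + δa²) = √(5.64e+09 + 2.69e+08 + 1.08e+08) = 77600

77600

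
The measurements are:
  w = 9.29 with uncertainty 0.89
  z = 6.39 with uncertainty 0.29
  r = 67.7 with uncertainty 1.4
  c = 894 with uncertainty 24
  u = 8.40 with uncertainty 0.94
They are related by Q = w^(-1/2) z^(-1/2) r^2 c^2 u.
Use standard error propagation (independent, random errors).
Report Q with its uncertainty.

Products/powers → add relative errors in quadrature, weighted by exponent:
  (−½·δw/w)² = (-0.5×0.0958)² = 0.00229;  (−½·δz/z)² = (-0.5×0.0454)² = 0.000515;  (2·δr/r)² = (2×0.0207)² = 0.00171;  (2·δc/c)² = (2×0.0268)² = 0.00288;  (1·δu/u)² = (1×0.112)² = 0.0125
δQ/Q = √(0.0199) = 0.141
Q = 3.99e+09, so δQ = 0.141 × 3.99e+09 = 5.64e+08.

(3.99 ± 0.564) × 10^9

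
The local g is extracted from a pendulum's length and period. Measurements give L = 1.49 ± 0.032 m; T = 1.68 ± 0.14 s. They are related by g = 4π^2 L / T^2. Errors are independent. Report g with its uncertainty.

Products/powers → add relative errors in quadrature, weighted by exponent:
  (1·δL/L)² = (1×0.0215)² = 0.000461;  (-2·δT/T)² = (-2×0.0833)² = 0.0278
δg/g = √(0.0282) = 0.168
g = 20.8 m/s^2, so δg = 0.168 × 20.8 = 3.50 m/s^2.

20.8 ± 3.50 m/s^2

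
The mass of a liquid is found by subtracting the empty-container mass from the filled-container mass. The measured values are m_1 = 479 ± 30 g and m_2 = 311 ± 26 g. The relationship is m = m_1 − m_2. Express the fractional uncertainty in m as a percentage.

Each term contributes (cᵢ δxᵢ)² to (δm)²:
  (δm_1)² = 900;  (δm_2)² = 676
δm = √(1580) = 39.7 g
m = 168 g, so δm/m = 39.7/168 = 0.236.

23.6%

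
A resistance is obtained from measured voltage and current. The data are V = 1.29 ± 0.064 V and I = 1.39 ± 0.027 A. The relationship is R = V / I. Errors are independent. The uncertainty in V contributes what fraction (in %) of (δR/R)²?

86.7%

(δR/R)² = (1·δV/V)² + (-1·δI/I)²
  V term: (1×0.0496)² = 0.00246
  I term: (-1×0.0194)² = 0.000377
Total = 0.00284. Share from V = 0.00246/0.00284 = 0.867.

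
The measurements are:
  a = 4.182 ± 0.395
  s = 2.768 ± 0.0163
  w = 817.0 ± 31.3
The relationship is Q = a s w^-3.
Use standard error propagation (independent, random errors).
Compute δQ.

3.16e-09

Since Q is a product/quotient, work with relative uncertainties:
  (1·δa/a)² = (1×0.0945)² = 0.00892;  (1·δs/s)² = (1×0.00589)² = 3.47e-05;  (-3·δw/w)² = (-3×0.0383)² = 0.0132
δQ/Q = √(0.0222) = 0.149
Q = 2.123e-08, so δQ = 0.149 × 2.123e-08 = 3.16e-09.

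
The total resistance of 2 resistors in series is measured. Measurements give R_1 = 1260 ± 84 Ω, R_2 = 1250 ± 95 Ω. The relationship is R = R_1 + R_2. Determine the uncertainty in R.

For a sum/difference, combine absolute errors in quadrature:
  (δR_1)² = 7060;  (δR_2)² = 9020
δR = √(16100) = 127 Ω

127 Ω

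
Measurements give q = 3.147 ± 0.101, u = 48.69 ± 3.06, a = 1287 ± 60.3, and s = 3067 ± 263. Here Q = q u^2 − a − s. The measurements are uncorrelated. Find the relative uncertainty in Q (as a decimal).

Let p = q·u^2 = 7461. δp/p = √((1·δq/q)² + (2·δu/u)²) = √(0.00103 + 0.0158) = 0.130, so δp = 968.
Q = p − a − s: δQ = √(δp² + δa² + δs²) = √(9.37e+05 + 3640 + 69200) = 1000
Q = 3107, so δQ/Q = 1000/3107 = 0.323.

0.323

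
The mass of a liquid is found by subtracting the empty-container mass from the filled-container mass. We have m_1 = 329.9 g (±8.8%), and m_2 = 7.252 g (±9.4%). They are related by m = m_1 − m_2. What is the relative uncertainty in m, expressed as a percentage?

m is a linear combination, so absolute uncertainties add in quadrature:
  (δm_1)² = 843;  (δm_2)² = 0.465
δm = √(843) = 29.0 g
m = 322.6 g, so δm/m = 29.0/322.6 = 0.0900.

9.00%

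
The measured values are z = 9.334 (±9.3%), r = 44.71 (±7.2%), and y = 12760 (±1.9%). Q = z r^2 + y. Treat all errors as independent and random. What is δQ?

Let p = z·r^2 = 18660. δp/p = √((1·δz/z)² + (2·δr/r)²) = √(0.00865 + 0.0207) = 0.171, so δp = 3200.
Q = p + y: δQ = √(δp² + δy²) = √(1.02e+07 + 58800) = 3210

3210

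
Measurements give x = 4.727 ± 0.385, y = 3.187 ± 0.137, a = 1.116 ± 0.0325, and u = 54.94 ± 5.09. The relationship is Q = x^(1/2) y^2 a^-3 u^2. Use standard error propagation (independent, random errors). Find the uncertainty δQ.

10800

Products/powers → add relative errors in quadrature, weighted by exponent:
  (½·δx/x)² = (0.5×0.0814)² = 0.00166;  (2·δy/y)² = (2×0.0430)² = 0.00739;  (-3·δa/a)² = (-3×0.0291)² = 0.00763;  (2·δu/u)² = (2×0.0926)² = 0.0343
δQ/Q = √(0.0510) = 0.226
Q = 47960, so δQ = 0.226 × 47960 = 10800.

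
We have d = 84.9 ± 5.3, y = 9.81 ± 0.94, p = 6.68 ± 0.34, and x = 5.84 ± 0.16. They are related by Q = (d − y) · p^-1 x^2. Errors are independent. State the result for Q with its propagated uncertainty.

Let u = d − y = 75.1. δu = √(δd² + δy²) = √(28.1 + 0.884) = 5.38, so δu/u = 0.0717.
Q is then a monomial in u, p, x:
δQ/Q = √((δu/u)² + (-1·δp/p)² + (2·δx/x)²) = √(0.00514 + 0.00259 + 0.00300) = 0.104
Q = 383, so δQ = 0.104 × 383 = 39.7.

383 ± 39.7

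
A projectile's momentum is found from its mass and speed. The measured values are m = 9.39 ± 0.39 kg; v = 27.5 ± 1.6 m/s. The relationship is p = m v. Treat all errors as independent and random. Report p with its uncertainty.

258 ± 18.5 kg·m/s

p is a product of powers, so relative uncertainties combine in quadrature:
  (1·δm/m)² = (1×0.0415)² = 0.00173;  (1·δv/v)² = (1×0.0582)² = 0.00339
δp/p = √(0.00511) = 0.0715
p = 258 kg·m/s, so δp = 0.0715 × 258 = 18.5 kg·m/s.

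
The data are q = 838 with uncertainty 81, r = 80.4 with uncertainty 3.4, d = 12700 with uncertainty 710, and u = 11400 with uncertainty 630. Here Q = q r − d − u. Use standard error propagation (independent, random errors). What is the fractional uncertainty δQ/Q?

0.166

Let p = q·r = 67400. δp/p = √((1·δq/q)² + (1·δr/r)²) = √(0.00934 + 0.00179) = 0.106, so δp = 7110.
Q = p − d − u: δQ = √(δp² + δd² + δu²) = √(5.05e+07 + 5.04e+05 + 3.97e+05) = 7170
Q = 43300, so δQ/Q = 7170/43300 = 0.166.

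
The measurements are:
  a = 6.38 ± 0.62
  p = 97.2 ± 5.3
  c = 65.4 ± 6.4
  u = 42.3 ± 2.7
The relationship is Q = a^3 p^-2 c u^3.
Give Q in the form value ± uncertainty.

Each factor contributes (exponent × relative error)² to (δQ/Q)²:
  (3·δa/a)² = (3×0.0972)² = 0.0850;  (-2·δp/p)² = (-2×0.0545)² = 0.0119;  (1·δc/c)² = (1×0.0979)² = 0.00958;  (3·δu/u)² = (3×0.0638)² = 0.0367
δQ/Q = √(0.143) = 0.378
Q = 1.36e+05, so δQ = 0.378 × 1.36e+05 = 51500.

(1.36 ± 0.515) × 10^5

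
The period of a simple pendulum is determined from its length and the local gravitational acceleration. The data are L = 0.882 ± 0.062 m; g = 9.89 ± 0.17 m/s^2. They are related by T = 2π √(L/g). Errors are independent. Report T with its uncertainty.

1.88 ± 0.0679 s

Since T is a product/quotient, work with relative uncertainties:
  (½·δL/L)² = (0.5×0.0703)² = 0.00124;  (−½·δg/g)² = (-0.5×0.0172)² = 7.39e-05
δT/T = √(0.00131) = 0.0362
T = 1.88 s, so δT = 0.0362 × 1.88 = 0.0679 s.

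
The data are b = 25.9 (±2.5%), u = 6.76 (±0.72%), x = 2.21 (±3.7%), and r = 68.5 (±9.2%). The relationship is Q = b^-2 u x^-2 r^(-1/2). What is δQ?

Each factor contributes (exponent × relative error)² to (δQ/Q)²:
  (-2·δb/b)² = (-2×0.0250)² = 0.00250;  (1·δu/u)² = (1×0.00720)² = 5.18e-05;  (-2·δx/x)² = (-2×0.0370)² = 0.00548;  (−½·δr/r)² = (-0.5×0.0920)² = 0.00212
δQ/Q = √(0.0101) = 0.101
Q = 0.000249, so δQ = 0.101 × 0.000249 = 2.51e-05.

2.51e-05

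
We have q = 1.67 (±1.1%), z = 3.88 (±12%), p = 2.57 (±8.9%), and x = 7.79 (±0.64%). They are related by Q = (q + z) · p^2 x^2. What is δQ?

Let u = q + z = 5.55. δu = √(δq² + δz²) = √(0.000337 + 0.217) = 0.466, so δu/u = 0.0840.
Q is then a monomial in u, p, x:
δQ/Q = √((δu/u)² + (2·δp/p)² + (2·δx/x)²) = √(0.00705 + 0.0317 + 0.000164) = 0.197
Q = 2220, so δQ = 0.197 × 2220 = 439.

439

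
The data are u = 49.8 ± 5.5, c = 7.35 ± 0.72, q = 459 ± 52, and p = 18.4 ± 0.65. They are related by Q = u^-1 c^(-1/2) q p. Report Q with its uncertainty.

Q is a product of powers, so relative uncertainties combine in quadrature:
  (-1·δu/u)² = (-1×0.110)² = 0.0122;  (−½·δc/c)² = (-0.5×0.0980)² = 0.00240;  (1·δq/q)² = (1×0.113)² = 0.0128;  (1·δp/p)² = (1×0.0353)² = 0.00125
δQ/Q = √(0.0287) = 0.169
Q = 62.6, so δQ = 0.169 × 62.6 = 10.6.

62.6 ± 10.6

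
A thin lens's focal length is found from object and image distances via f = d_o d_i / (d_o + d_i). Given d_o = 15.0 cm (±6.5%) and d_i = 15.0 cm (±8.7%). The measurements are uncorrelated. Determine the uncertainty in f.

0.407 cm

∂f/∂d_o = (d_i/(d_o+d_i))² = 0.250;  ∂f/∂d_i = (d_o/(d_o+d_i))² = 0.250
δf = √((∂f/∂d_o · δd_o)² + (∂f/∂d_i · δd_i)²) = √(0.0594 + 0.106) = 0.407 cm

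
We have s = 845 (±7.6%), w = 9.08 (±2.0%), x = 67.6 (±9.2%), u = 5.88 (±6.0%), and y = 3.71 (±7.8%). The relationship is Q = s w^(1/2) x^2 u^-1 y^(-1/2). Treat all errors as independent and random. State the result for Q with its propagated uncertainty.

For a monomial Q ∝ s, w^(1/2), x^2, u^-1, y^(-1/2), fractional errors add in quadrature:
  (1·δs/s)² = (1×0.0760)² = 0.00578;  (½·δw/w)² = (0.5×0.0200)² = 0.000100;  (2·δx/x)² = (2×0.0920)² = 0.0339;  (-1·δu/u)² = (-1×0.0600)² = 0.00360;  (−½·δy/y)² = (-0.5×0.0780)² = 0.00152
δQ/Q = √(0.0449) = 0.212
Q = 1.03e+06, so δQ = 0.212 × 1.03e+06 = 2.18e+05.

(1.03 ± 0.218) × 10^6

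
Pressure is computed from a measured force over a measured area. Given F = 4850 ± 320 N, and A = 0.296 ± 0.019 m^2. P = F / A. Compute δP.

1510 Pa

Each factor contributes (exponent × relative error)² to (δP/P)²:
  (1·δF/F)² = (1×0.0660)² = 0.00435;  (-1·δA/A)² = (-1×0.0642)² = 0.00412
δP/P = √(0.00847) = 0.0921
P = 16400 Pa, so δP = 0.0921 × 16400 = 1510 Pa.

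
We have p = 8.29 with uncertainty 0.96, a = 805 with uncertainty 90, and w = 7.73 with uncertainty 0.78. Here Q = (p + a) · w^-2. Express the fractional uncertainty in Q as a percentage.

Let u = p + a = 813. δu = √(δp² + δa²) = √(0.922 + 8100) = 90.0, so δu/u = 0.111.
Q is then a monomial in u, w:
δQ/Q = √((δu/u)² + (-2·δw/w)²) = √(0.0122 + 0.0407) = 0.230

23.0%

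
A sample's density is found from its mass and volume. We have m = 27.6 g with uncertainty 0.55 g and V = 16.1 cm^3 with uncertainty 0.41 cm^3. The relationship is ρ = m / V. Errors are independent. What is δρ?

0.0554 g/cm^3

ρ is a product of powers, so relative uncertainties combine in quadrature:
  (1·δm/m)² = (1×0.0199)² = 0.000397;  (-1·δV/V)² = (-1×0.0255)² = 0.000649
δρ/ρ = √(0.00105) = 0.0323
ρ = 1.71 g/cm^3, so δρ = 0.0323 × 1.71 = 0.0554 g/cm^3.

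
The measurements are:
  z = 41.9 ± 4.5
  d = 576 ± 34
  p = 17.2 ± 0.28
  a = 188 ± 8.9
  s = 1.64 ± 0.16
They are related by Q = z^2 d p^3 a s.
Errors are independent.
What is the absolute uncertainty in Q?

Products/powers → add relative errors in quadrature, weighted by exponent:
  (2·δz/z)² = (2×0.107)² = 0.0461;  (1·δd/d)² = (1×0.0590)² = 0.00348;  (3·δp/p)² = (3×0.0163)² = 0.00239;  (1·δa/a)² = (1×0.0473)² = 0.00224;  (1·δs/s)² = (1×0.0976)² = 0.00952
δQ/Q = √(0.0638) = 0.253
Q = 1.59e+12, so δQ = 0.253 × 1.59e+12 = 4.01e+11.

4.01e+11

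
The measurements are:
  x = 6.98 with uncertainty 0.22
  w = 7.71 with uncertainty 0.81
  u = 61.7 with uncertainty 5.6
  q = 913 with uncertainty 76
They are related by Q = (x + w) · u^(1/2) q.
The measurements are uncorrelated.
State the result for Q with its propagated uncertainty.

Let h = x + w = 14.7. δh = √(δx² + δw²) = √(0.0484 + 0.656) = 0.839, so δh/h = 0.0571.
Q is then a monomial in h, u, q:
δQ/Q = √((δh/h)² + (½·δu/u)² + (1·δq/q)²) = √(0.00326 + 0.00206 + 0.00693) = 0.111
Q = 1.05e+05, so δQ = 0.111 × 1.05e+05 = 11700.

(1.05 ± 0.117) × 10^5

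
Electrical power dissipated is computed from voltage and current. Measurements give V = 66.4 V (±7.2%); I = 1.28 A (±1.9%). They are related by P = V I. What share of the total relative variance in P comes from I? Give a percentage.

6.51%

(δP/P)² = (1·δV/V)² + (1·δI/I)²
  V term: (1×0.0720)² = 0.00518
  I term: (1×0.0190)² = 0.000361
Total = 0.00555. Share from I = 0.000361/0.00555 = 0.0651.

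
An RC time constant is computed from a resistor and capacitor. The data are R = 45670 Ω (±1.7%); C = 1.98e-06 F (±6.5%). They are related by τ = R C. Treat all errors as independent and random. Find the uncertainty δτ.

For a monomial τ ∝ R, C, fractional errors add in quadrature:
  (1·δR/R)² = (1×0.0170)² = 0.000289;  (1·δC/C)² = (1×0.0650)² = 0.00423
δτ/τ = √(0.00451) = 0.0672
τ = 0.09043 s, so δτ = 0.0672 × 0.09043 = 0.00608 s.

0.00608 s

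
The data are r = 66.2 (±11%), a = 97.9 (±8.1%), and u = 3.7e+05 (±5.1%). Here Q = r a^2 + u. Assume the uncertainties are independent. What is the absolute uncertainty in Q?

Let p = r·a^2 = 6.34e+05. δp/p = √((1·δr/r)² + (2·δa/a)²) = √(0.0121 + 0.0262) = 0.196, so δp = 1.24e+05.
Q = p + u: δQ = √(δp² + δu²) = √(1.54e+10 + 3.56e+08) = 1.26e+05

1.26e+05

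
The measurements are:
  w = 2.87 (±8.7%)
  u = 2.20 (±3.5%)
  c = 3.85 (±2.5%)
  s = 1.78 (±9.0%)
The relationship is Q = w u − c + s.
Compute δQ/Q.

Let p = w·u = 6.31. δp/p = √((1·δw/w)² + (1·δu/u)²) = √(0.00757 + 0.00123) = 0.0938, so δp = 0.592.
Q = p − c + s: δQ = √(δp² + δc² + δs²) = √(0.351 + 0.00926 + 0.0257) = 0.621
Q = 4.24, so δQ/Q = 0.621/4.24 = 0.146.

0.146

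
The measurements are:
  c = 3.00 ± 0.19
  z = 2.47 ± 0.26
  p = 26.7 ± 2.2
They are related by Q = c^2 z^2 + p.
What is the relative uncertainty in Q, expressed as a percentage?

Let w = c^2·z^2 = 54.9. δw/w = √((2·δc/c)² + (2·δz/z)²) = √(0.0160 + 0.0443) = 0.246, so δw = 13.5.
Q = w + p: δQ = √(δw² + δp²) = √(182 + 4.84) = 13.7
Q = 81.6, so δQ/Q = 13.7/81.6 = 0.167.

16.7%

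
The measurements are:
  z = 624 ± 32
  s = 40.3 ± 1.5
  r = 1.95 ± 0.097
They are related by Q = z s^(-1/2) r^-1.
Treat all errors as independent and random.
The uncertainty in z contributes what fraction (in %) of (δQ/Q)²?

48.2%

(δQ/Q)² = (1·δz/z)² + (−½·δs/s)² + (-1·δr/r)²
  z term: (1×0.0513)² = 0.00263
  s term: (-0.5×0.0372)² = 0.000346
  r term: (-1×0.0497)² = 0.00247
Total = 0.00545. Share from z = 0.00263/0.00545 = 0.482.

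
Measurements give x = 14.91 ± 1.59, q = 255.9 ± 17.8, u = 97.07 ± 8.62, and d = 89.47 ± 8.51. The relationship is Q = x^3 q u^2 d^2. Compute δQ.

Relative error in a monomial: (δQ/Q)² = Σ (nᵢ · δxᵢ/xᵢ)².
  (3·δx/x)² = (3×0.107)² = 0.102;  (1·δq/q)² = (1×0.0696)² = 0.00484;  (2·δu/u)² = (2×0.0888)² = 0.0315;  (2·δd/d)² = (2×0.0951)² = 0.0362
δQ/Q = √(0.175) = 0.418
Q = 6.398e+13, so δQ = 0.418 × 6.398e+13 = 2.68e+13.

2.68e+13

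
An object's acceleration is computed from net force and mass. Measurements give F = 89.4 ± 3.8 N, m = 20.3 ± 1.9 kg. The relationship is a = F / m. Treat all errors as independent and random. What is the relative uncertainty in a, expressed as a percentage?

Since a is a product/quotient, work with relative uncertainties:
  (1·δF/F)² = (1×0.0425)² = 0.00181;  (-1·δm/m)² = (-1×0.0936)² = 0.00876
δa/a = √(0.0106) = 0.103

10.3%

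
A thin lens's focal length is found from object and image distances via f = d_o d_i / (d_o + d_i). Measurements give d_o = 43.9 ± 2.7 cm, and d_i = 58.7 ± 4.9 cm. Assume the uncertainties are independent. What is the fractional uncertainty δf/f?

0.0501

∂f/∂d_o = (d_i/(d_o+d_i))² = 0.327;  ∂f/∂d_i = (d_o/(d_o+d_i))² = 0.183
δf = √((∂f/∂d_o · δd_o)² + (∂f/∂d_i · δd_i)²) = √(0.781 + 0.805) = 1.26 cm
f = 25.1 cm, so δf/f = 1.26/25.1 = 0.0501.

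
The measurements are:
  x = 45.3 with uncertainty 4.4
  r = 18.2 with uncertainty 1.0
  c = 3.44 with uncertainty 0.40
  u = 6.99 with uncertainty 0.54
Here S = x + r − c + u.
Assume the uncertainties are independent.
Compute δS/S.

0.0680

S is a linear combination, so absolute uncertainties add in quadrature:
  (δx)² = 19.4;  (δr)² = 1.00;  (δc)² = 0.160;  (δu)² = 0.292
δS = √(20.8) = 4.56
S = 67.0, so δS/S = 4.56/67.0 = 0.0680.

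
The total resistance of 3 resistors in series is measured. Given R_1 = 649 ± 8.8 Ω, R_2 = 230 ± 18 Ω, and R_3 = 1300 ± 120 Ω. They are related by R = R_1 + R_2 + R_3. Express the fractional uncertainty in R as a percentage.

R is a linear combination, so absolute uncertainties add in quadrature:
  (δR_1)² = 77.4;  (δR_2)² = 324;  (δR_3)² = 14400
δR = √(14800) = 122 Ω
R = 2180 Ω, so δR/R = 122/2180 = 0.0558.

5.58%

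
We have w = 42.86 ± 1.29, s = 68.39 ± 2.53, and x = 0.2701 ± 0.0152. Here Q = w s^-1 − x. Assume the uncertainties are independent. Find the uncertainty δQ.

Let p = w·s^-1 = 0.6267. δp/p = √((1·δw/w)² + (-1·δs/s)²) = √(0.000906 + 0.00137) = 0.0477, so δp = 0.0299.
Q = p − x: δQ = √(δp² + δx²) = √(0.000893 + 0.000231) = 0.0335

0.0335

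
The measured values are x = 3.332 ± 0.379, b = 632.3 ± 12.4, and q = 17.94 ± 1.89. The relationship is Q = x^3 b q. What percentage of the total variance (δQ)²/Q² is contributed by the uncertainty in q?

8.68%

(δQ/Q)² = (3·δx/x)² + (1·δb/b)² + (1·δq/q)²
  x term: (3×0.114)² = 0.116
  b term: (1×0.0196)² = 0.000385
  q term: (1×0.105)² = 0.0111
Total = 0.128. Share from q = 0.0111/0.128 = 0.0868.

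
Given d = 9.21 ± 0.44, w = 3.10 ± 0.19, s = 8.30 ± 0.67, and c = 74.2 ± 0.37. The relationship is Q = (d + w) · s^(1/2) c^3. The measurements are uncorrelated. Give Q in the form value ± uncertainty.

(1.45 ± 0.0841) × 10^7

Let u = d + w = 12.3. δu = √(δd² + δw²) = √(0.194 + 0.0361) = 0.479, so δu/u = 0.0389.
Q is then a monomial in u, s, c:
δQ/Q = √((δu/u)² + (½·δs/s)² + (3·δc/c)²) = √(0.00152 + 0.00163 + 0.000224) = 0.0580
Q = 1.45e+07, so δQ = 0.0580 × 1.45e+07 = 8.41e+05.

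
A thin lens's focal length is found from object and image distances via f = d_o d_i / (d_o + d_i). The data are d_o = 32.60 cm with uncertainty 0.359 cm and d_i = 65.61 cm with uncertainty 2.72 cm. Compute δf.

∂f/∂d_o = (d_i/(d_o+d_i))² = 0.446;  ∂f/∂d_i = (d_o/(d_o+d_i))² = 0.110
δf = √((∂f/∂d_o · δd_o)² + (∂f/∂d_i · δd_i)²) = √(0.0257 + 0.0898) = 0.340 cm

0.340 cm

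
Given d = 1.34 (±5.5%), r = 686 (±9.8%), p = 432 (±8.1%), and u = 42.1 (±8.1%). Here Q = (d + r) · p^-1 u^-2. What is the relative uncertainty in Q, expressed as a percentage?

Let w = d + r = 687. δw = √(δd² + δr²) = √(0.00543 + 4520) = 67.2, so δw/w = 0.0978.
Q is then a monomial in w, p, u:
δQ/Q = √((δw/w)² + (-1·δp/p)² + (-2·δu/u)²) = √(0.00957 + 0.00656 + 0.0262) = 0.206

20.6%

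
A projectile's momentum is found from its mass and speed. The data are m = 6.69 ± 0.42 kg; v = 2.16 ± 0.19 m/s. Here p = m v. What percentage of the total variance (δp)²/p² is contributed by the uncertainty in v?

66.3%

(δp/p)² = (1·δm/m)² + (1·δv/v)²
  m term: (1×0.0628)² = 0.00394
  v term: (1×0.0880)² = 0.00774
Total = 0.0117. Share from v = 0.00774/0.0117 = 0.663.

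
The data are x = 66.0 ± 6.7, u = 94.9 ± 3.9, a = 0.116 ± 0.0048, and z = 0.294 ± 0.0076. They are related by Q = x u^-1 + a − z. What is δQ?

Let p = x·u^-1 = 0.695. δp/p = √((1·δx/x)² + (-1·δu/u)²) = √(0.0103 + 0.00169) = 0.110, so δp = 0.0762.
Q = p + a − z: δQ = √(δp² + δa² + δz²) = √(0.00580 + 2.3e-05 + 5.78e-05) = 0.0767

0.0767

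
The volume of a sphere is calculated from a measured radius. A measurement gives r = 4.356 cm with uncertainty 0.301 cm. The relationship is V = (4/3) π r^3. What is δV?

V ∝ r^3, so δV/V = |3| · δr/r = 3 × 0.0691 = 0.207.
V = 346.2 cm^3, so δV = 0.207 × 346.2 = 71.8 cm^3.

71.8 cm^3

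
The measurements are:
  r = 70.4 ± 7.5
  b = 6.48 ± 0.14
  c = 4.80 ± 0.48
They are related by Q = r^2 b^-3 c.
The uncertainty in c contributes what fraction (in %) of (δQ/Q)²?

16.8%

(δQ/Q)² = (2·δr/r)² + (-3·δb/b)² + (1·δc/c)²
  r term: (2×0.107)² = 0.0454
  b term: (-3×0.0216)² = 0.00420
  c term: (1×0.100)² = 0.0100
Total = 0.0596. Share from c = 0.0100/0.0596 = 0.168.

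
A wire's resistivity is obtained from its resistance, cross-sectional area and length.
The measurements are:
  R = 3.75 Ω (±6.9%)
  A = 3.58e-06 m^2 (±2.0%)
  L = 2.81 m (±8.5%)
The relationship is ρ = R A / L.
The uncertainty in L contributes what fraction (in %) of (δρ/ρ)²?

58.3%

(δρ/ρ)² = (1·δR/R)² + (1·δA/A)² + (-1·δL/L)²
  R term: (1×0.0690)² = 0.00476
  A term: (1×0.0200)² = 0.000400
  L term: (-1×0.0850)² = 0.00723
Total = 0.0124. Share from L = 0.00723/0.0124 = 0.583.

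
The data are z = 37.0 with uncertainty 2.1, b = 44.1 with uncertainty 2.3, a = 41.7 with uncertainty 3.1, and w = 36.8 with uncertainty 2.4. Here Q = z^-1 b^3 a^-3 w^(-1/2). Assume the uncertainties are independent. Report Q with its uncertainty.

0.00527 ± 0.00148

Products/powers → add relative errors in quadrature, weighted by exponent:
  (-1·δz/z)² = (-1×0.0568)² = 0.00322;  (3·δb/b)² = (3×0.0522)² = 0.0245;  (-3·δa/a)² = (-3×0.0743)² = 0.0497;  (−½·δw/w)² = (-0.5×0.0652)² = 0.00106
δQ/Q = √(0.0785) = 0.280
Q = 0.00527, so δQ = 0.280 × 0.00527 = 0.00148.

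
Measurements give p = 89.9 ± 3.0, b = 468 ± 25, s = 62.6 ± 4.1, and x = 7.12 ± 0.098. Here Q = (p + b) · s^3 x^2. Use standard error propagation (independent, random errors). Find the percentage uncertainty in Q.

Let u = p + b = 558. δu = √(δp² + δb²) = √(9.00 + 625) = 25.2, so δu/u = 0.0451.
Q is then a monomial in u, s, x:
δQ/Q = √((δu/u)² + (3·δs/s)² + (2·δx/x)²) = √(0.00204 + 0.0386 + 0.000758) = 0.203

20.3%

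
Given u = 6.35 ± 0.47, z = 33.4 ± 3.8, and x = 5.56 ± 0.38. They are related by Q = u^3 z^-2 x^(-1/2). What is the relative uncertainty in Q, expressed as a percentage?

32.0%

Since Q is a product/quotient, work with relative uncertainties:
  (3·δu/u)² = (3×0.0740)² = 0.0493;  (-2·δz/z)² = (-2×0.114)² = 0.0518;  (−½·δx/x)² = (-0.5×0.0683)² = 0.00117
δQ/Q = √(0.102) = 0.320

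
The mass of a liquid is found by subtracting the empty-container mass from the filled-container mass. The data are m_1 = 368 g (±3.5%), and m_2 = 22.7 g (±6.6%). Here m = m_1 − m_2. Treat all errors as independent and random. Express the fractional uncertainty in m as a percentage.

Each term contributes (cᵢ δxᵢ)² to (δm)²:
  (δm_1)² = 166;  (δm_2)² = 2.24
δm = √(168) = 13.0 g
m = 345 g, so δm/m = 13.0/345 = 0.0376.

3.76%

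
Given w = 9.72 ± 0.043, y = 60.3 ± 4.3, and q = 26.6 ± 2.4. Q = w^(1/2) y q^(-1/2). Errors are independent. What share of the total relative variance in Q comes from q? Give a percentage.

28.6%

(δQ/Q)² = (½·δw/w)² + (1·δy/y)² + (−½·δq/q)²
  w term: (0.5×0.00442)² = 4.89e-06
  y term: (1×0.0713)² = 0.00509
  q term: (-0.5×0.0902)² = 0.00204
Total = 0.00713. Share from q = 0.00204/0.00713 = 0.286.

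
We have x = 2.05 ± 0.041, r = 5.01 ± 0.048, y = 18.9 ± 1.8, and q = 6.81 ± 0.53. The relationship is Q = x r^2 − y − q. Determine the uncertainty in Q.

2.36

Let p = x·r^2 = 51.5. δp/p = √((1·δx/x)² + (2·δr/r)²) = √(0.000400 + 0.000367) = 0.0277, so δp = 1.43.
Q = p − y − q: δQ = √(δp² + δy² + δq²) = √(2.03 + 3.24 + 0.281) = 2.36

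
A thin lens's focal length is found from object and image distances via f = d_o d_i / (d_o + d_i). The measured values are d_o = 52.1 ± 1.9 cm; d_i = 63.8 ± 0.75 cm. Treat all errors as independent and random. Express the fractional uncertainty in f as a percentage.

2.08%

∂f/∂d_o = (d_i/(d_o+d_i))² = 0.303;  ∂f/∂d_i = (d_o/(d_o+d_i))² = 0.202
δf = √((∂f/∂d_o · δd_o)² + (∂f/∂d_i · δd_i)²) = √(0.331 + 0.0230) = 0.595 cm
f = 28.7 cm, so δf/f = 0.595/28.7 = 0.0208.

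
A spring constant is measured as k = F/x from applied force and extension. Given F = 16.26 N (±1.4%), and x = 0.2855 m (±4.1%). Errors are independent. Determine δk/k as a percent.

4.33%

k is a product of powers, so relative uncertainties combine in quadrature:
  (1·δF/F)² = (1×0.0140)² = 0.000196;  (-1·δx/x)² = (-1×0.0410)² = 0.00168
δk/k = √(0.00188) = 0.0433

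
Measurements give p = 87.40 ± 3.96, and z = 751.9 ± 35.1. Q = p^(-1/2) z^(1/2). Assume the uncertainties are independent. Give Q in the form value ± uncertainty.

2.933 ± 0.0954

Since Q is a product/quotient, work with relative uncertainties:
  (−½·δp/p)² = (-0.5×0.0453)² = 0.000513;  (½·δz/z)² = (0.5×0.0467)² = 0.000545
δQ/Q = √(0.00106) = 0.0325
Q = 2.933, so δQ = 0.0325 × 2.933 = 0.0954.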